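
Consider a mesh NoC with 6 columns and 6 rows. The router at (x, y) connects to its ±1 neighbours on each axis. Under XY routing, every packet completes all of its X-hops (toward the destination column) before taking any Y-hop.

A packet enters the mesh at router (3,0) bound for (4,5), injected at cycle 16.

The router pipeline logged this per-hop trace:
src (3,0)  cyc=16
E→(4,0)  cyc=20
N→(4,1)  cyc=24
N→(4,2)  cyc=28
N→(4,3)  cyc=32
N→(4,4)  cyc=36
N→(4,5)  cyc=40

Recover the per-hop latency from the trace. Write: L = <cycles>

Between hops 0 and 1 the cycle counter advances 20 − 16 = 4.
That increment is L by definition: L = 4.

L = 4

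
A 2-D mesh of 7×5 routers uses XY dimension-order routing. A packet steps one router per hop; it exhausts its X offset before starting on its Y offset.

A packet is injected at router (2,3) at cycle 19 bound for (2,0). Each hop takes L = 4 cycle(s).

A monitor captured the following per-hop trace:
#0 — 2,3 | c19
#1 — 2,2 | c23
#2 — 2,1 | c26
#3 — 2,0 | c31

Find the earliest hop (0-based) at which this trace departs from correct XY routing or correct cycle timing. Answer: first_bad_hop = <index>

first_bad_hop = 2

check 1→ d=(0,-1) cyc+4: ok
check 2→ d=(0,-1) cyc+3: BAD: Δcyc=3≠L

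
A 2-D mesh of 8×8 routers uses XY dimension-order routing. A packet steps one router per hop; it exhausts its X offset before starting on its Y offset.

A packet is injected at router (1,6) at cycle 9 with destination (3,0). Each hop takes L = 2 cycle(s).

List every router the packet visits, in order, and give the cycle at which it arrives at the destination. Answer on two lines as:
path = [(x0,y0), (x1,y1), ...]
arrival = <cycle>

path = [(1,6), (2,6), (3,6), (3,5), (3,4), (3,3), (3,2), (3,1), (3,0)]
arrival = 25

#0 — 1,6 | c9
#1 — 2,6 | c11 | E
#2 — 3,6 | c13 | E
#3 — 3,5 | c15 | S
#4 — 3,4 | c17 | S
#5 — 3,3 | c19 | S
#6 — 3,2 | c21 | S
#7 — 3,1 | c23 | S
#8 — 3,0 | c25 | S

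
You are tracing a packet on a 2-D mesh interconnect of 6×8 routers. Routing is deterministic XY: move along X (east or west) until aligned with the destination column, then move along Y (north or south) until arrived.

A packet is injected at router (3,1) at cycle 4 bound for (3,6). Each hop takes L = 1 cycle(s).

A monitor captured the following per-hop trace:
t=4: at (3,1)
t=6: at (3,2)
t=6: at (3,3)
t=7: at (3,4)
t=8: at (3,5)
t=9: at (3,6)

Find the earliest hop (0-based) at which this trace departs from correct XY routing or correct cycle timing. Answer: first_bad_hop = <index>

first_bad_hop = 1

hop 1: step (+0,+1), +2 cyc — BAD: Δcyc=2≠L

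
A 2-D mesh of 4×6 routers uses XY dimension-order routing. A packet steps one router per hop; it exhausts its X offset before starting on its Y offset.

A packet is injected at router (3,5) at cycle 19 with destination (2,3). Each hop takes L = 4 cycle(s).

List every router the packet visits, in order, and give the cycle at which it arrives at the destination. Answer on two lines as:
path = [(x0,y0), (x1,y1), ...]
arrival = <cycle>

src (3,5)  cyc=19
W→(2,5)  cyc=23
S→(2,4)  cyc=27
S→(2,3)  cyc=31

path = [(3,5), (2,5), (2,4), (2,3)]
arrival = 31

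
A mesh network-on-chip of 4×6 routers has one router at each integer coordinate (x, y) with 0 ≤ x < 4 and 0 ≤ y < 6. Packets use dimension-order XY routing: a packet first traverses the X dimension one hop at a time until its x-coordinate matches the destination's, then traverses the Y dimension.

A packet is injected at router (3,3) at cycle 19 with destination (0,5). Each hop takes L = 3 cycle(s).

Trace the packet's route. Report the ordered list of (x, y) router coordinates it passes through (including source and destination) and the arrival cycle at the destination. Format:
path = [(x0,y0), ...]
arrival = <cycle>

path = [(3,3), (2,3), (1,3), (0,3), (0,4), (0,5)]
arrival = 34

t=19: at (3,3)
t=22: at (2,3) after W
t=25: at (1,3) after W
t=28: at (0,3) after W
t=31: at (0,4) after N
t=34: at (0,5) after N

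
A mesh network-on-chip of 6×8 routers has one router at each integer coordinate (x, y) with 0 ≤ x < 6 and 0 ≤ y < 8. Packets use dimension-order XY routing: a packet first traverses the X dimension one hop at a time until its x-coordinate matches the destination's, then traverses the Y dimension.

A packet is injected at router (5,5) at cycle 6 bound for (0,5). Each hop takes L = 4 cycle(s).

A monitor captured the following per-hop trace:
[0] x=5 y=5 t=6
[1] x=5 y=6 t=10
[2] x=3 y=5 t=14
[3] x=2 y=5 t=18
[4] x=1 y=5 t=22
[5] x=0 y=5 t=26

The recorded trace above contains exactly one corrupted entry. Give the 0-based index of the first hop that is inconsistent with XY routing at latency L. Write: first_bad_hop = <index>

[1] (+0,+1) / 4c ⇒ BAD: Y-move but x=5≠0

first_bad_hop = 1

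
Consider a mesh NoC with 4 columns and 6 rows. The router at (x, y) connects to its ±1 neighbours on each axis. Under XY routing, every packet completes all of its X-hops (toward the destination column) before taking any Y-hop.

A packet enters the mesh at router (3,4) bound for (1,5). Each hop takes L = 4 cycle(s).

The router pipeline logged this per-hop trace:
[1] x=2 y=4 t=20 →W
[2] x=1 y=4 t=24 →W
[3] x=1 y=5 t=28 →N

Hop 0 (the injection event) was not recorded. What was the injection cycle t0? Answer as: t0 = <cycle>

The first recorded entry is hop 1 at cycle 20.
t0 = cyc[1] − L = 20 − 4 = 16.

t0 = 16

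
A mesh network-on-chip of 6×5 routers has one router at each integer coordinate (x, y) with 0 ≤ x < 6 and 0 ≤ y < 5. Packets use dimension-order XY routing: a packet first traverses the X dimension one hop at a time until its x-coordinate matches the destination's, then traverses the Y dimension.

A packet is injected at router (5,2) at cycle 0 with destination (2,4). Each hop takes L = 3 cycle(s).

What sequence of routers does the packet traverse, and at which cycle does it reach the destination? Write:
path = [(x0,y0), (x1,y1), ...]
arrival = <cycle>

path = [(5,2), (4,2), (3,2), (2,2), (2,3), (2,4)]
arrival = 15

t=0: at (5,2)
t=3: at (4,2) after W
t=6: at (3,2) after W
t=9: at (2,2) after W
t=12: at (2,3) after N
t=15: at (2,4) after N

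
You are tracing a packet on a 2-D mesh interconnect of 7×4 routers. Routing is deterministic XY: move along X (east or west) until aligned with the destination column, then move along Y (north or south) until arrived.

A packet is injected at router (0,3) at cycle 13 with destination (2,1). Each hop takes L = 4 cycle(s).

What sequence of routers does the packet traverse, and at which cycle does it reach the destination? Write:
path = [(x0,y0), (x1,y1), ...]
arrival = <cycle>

path = [(0,3), (1,3), (2,3), (2,2), (2,1)]
arrival = 29

#0 — 0,3 | c13
#1 — 1,3 | c17 | E
#2 — 2,3 | c21 | E
#3 — 2,2 | c25 | S
#4 — 2,1 | c29 | S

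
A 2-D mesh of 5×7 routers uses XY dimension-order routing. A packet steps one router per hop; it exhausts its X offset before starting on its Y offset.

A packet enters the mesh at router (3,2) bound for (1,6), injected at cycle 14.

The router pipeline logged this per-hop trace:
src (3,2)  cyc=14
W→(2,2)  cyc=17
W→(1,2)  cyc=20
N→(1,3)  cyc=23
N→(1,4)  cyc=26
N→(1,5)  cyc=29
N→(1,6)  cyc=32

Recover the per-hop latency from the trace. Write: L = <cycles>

cyc[1] − cyc[0] = 17 − 14 = 3.
Each hop adds L, hence L = 3.

L = 3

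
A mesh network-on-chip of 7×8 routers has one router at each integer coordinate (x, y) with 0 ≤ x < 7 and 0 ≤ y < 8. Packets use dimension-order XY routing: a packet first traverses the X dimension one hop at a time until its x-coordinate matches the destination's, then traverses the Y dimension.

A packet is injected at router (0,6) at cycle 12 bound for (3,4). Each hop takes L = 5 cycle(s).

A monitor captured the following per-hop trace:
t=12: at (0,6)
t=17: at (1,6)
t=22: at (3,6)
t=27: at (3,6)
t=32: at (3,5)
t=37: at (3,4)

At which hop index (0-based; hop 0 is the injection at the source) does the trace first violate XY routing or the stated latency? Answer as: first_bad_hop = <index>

first_bad_hop = 2

  1: Δx=+1 Δy=+0 Δt=5 [ok]
  2: Δx=+2 Δy=+0 Δt=5 [BAD: non-unit step]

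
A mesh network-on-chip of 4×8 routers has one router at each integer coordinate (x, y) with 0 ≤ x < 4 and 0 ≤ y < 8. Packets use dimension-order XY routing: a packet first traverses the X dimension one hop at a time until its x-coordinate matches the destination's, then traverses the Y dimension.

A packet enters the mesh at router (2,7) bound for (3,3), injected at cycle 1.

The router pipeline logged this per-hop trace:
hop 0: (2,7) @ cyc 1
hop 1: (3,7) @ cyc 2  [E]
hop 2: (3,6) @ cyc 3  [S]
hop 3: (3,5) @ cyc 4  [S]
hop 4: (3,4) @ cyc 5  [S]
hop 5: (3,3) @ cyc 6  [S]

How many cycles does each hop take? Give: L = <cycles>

Δcyc across hop 0→1: 2 − 1 = 1.
Each hop adds L, hence L = 1.

L = 1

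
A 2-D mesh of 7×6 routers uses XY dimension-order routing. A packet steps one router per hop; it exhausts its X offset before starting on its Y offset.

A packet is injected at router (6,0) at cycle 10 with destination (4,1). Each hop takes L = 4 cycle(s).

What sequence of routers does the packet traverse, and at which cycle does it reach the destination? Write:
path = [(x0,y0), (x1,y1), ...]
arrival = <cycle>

path = [(6,0), (5,0), (4,0), (4,1)]
arrival = 22

  0. router=(6,0) cycle=10 (inject)
  1. router=(5,0) cycle=14 dir=W
  2. router=(4,0) cycle=18 dir=W
  3. router=(4,1) cycle=22 dir=N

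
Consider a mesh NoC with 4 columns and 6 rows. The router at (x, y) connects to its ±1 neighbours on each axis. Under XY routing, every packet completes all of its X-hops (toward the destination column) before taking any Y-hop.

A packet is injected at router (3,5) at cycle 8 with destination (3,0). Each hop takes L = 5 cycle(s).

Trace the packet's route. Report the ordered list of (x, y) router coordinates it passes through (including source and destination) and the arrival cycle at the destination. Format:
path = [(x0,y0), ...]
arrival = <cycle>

[0] x=3 y=5 t=8
[1] x=3 y=4 t=13 →S
[2] x=3 y=3 t=18 →S
[3] x=3 y=2 t=23 →S
[4] x=3 y=1 t=28 →S
[5] x=3 y=0 t=33 →S

path = [(3,5), (3,4), (3,3), (3,2), (3,1), (3,0)]
arrival = 33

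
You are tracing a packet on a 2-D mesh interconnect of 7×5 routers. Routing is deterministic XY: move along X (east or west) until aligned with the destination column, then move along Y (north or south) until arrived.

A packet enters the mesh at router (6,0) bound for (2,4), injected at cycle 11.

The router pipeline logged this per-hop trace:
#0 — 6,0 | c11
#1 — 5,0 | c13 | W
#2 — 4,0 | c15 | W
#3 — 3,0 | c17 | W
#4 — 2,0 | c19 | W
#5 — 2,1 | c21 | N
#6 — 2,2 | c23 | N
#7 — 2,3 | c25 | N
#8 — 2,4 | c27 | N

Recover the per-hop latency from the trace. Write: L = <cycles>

L = 2

Between hops 0 and 1 the cycle counter advances 13 − 11 = 2.
That increment is L by definition: L = 2.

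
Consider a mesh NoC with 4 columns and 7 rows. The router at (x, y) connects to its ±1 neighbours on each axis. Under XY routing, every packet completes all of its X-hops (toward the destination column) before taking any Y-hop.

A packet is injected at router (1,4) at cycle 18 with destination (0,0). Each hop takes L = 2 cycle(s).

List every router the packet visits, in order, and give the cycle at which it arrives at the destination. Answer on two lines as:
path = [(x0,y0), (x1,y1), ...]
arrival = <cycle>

path = [(1,4), (0,4), (0,3), (0,2), (0,1), (0,0)]
arrival = 28

hop 0: (1,4) @ cyc 18
hop 1: (0,4) @ cyc 20  [W]
hop 2: (0,3) @ cyc 22  [S]
hop 3: (0,2) @ cyc 24  [S]
hop 4: (0,1) @ cyc 26  [S]
hop 5: (0,0) @ cyc 28  [S]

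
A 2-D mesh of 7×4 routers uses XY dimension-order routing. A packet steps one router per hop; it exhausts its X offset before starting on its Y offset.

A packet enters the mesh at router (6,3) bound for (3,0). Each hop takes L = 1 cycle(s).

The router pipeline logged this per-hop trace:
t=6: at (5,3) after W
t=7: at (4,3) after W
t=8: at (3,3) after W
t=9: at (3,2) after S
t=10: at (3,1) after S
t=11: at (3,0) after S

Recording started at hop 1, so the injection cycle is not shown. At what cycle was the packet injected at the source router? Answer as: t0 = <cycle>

Hop 1 reached at cycle 6; hop k is at t0 + k·L.
So t0 = 6 − 1·1 = 5.

t0 = 5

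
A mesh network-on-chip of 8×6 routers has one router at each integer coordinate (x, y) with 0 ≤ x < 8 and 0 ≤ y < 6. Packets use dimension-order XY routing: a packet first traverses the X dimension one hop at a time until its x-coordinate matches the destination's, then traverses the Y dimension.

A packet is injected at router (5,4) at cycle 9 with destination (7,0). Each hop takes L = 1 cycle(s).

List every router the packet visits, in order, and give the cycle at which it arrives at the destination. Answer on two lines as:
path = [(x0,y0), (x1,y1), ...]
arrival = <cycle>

[0] x=5 y=4 t=9
[1] x=6 y=4 t=10 →E
[2] x=7 y=4 t=11 →E
[3] x=7 y=3 t=12 →S
[4] x=7 y=2 t=13 →S
[5] x=7 y=1 t=14 →S
[6] x=7 y=0 t=15 →S

path = [(5,4), (6,4), (7,4), (7,3), (7,2), (7,1), (7,0)]
arrival = 15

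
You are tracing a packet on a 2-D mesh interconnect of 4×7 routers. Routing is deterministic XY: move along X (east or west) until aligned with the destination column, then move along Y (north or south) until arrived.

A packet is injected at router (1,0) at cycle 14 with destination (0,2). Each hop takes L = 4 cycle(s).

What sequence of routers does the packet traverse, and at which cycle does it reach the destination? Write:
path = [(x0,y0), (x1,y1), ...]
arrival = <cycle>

hop 0: (1,0) @ cyc 14
hop 1: (0,0) @ cyc 18  [W]
hop 2: (0,1) @ cyc 22  [N]
hop 3: (0,2) @ cyc 26  [N]

path = [(1,0), (0,0), (0,1), (0,2)]
arrival = 26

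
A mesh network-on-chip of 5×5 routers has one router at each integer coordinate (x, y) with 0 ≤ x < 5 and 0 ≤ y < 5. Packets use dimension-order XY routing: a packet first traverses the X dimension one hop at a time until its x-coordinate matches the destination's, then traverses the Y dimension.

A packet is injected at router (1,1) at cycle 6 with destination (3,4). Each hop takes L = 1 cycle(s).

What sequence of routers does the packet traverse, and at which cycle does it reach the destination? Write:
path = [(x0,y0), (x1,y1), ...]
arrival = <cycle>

#0 — 1,1 | c6
#1 — 2,1 | c7 | E
#2 — 3,1 | c8 | E
#3 — 3,2 | c9 | N
#4 — 3,3 | c10 | N
#5 — 3,4 | c11 | N

path = [(1,1), (2,1), (3,1), (3,2), (3,3), (3,4)]
arrival = 11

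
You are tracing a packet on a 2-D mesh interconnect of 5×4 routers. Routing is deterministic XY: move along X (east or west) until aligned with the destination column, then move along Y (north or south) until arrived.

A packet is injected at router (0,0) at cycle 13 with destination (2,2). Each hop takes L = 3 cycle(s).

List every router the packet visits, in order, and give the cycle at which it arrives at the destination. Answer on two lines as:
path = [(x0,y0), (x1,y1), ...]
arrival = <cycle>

[0] x=0 y=0 t=13
[1] x=1 y=0 t=16 →E
[2] x=2 y=0 t=19 →E
[3] x=2 y=1 t=22 →N
[4] x=2 y=2 t=25 →N

path = [(0,0), (1,0), (2,0), (2,1), (2,2)]
arrival = 25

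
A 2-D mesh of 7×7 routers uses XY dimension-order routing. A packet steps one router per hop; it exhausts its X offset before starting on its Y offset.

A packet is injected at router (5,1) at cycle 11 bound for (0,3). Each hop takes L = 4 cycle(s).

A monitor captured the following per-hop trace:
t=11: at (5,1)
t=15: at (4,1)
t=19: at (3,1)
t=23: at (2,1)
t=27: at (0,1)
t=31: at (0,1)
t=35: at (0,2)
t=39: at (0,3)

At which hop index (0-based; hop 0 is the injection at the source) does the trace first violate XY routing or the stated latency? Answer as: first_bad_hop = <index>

first_bad_hop = 4

  1: Δx=-1 Δy=+0 Δt=4 [ok]
  2: Δx=-1 Δy=+0 Δt=4 [ok]
  3: Δx=-1 Δy=+0 Δt=4 [ok]
  4: Δx=-2 Δy=+0 Δt=4 [BAD: non-unit step]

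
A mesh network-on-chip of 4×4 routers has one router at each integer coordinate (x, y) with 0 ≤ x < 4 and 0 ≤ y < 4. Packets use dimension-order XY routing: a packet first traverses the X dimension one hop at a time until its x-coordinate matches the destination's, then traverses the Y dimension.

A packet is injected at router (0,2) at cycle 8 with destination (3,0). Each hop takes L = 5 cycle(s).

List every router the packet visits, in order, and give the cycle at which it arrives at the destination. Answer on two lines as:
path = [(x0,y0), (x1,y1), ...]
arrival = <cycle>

  0. router=(0,2) cycle=8 (inject)
  1. router=(1,2) cycle=13 dir=E
  2. router=(2,2) cycle=18 dir=E
  3. router=(3,2) cycle=23 dir=E
  4. router=(3,1) cycle=28 dir=S
  5. router=(3,0) cycle=33 dir=S

path = [(0,2), (1,2), (2,2), (3,2), (3,1), (3,0)]
arrival = 33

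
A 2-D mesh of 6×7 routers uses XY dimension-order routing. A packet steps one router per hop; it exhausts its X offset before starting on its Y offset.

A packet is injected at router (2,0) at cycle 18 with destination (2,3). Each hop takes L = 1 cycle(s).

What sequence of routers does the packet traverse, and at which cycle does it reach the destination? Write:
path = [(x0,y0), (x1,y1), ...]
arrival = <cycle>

src (2,0)  cyc=18
N→(2,1)  cyc=19
N→(2,2)  cyc=20
N→(2,3)  cyc=21

path = [(2,0), (2,1), (2,2), (2,3)]
arrival = 21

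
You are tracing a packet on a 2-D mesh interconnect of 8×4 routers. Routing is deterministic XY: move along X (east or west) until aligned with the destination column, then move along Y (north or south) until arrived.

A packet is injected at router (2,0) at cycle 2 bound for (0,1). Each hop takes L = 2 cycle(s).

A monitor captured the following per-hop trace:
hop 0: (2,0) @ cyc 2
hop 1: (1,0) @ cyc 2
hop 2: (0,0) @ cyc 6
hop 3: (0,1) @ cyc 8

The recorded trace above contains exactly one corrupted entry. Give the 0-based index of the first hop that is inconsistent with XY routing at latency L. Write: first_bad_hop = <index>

[1] (-1,+0) / 0c ⇒ BAD: Δcyc=0≠L

first_bad_hop = 1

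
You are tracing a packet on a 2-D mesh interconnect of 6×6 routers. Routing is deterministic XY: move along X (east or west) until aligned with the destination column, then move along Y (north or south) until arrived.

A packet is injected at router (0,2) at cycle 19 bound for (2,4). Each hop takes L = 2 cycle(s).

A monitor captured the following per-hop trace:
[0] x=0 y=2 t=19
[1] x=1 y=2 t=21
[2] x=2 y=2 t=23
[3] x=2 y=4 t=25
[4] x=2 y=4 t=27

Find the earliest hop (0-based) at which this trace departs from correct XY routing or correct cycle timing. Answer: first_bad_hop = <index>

[1] (+1,+0) / 2c ⇒ ok
[2] (+1,+0) / 2c ⇒ ok
[3] (+0,+2) / 2c ⇒ BAD: non-unit step

first_bad_hop = 3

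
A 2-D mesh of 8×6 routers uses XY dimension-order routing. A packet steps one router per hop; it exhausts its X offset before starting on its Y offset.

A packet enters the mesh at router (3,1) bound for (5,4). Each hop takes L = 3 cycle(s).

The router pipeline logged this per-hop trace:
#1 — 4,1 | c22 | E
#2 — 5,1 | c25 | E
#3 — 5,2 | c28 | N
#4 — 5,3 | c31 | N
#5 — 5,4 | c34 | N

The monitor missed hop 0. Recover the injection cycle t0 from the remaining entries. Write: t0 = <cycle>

t0 = 19

The first recorded entry is hop 1 at cycle 22.
So t0 = 22 − 1·3 = 19.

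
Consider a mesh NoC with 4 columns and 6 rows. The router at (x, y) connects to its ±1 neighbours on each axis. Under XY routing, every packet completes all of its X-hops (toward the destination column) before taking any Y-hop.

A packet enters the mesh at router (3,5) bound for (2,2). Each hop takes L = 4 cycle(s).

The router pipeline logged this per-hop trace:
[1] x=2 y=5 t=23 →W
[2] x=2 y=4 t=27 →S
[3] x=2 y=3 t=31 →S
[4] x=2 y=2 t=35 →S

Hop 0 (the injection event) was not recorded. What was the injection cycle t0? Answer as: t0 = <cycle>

cyc[1] = 23 and cyc[k] = t0 + k·L for every k.
Subtract one hop: t0 = 23 − 4 = 19.

t0 = 19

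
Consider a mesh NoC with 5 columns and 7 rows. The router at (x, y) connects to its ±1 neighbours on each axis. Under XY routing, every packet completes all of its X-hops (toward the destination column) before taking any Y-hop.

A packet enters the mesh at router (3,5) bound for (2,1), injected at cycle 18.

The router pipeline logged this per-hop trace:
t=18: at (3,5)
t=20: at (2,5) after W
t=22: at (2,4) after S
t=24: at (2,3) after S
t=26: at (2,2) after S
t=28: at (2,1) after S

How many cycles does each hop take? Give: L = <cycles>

From hop 0 (18) to hop 1 (20): +2 cycles.
Each hop adds L, hence L = 2.

L = 2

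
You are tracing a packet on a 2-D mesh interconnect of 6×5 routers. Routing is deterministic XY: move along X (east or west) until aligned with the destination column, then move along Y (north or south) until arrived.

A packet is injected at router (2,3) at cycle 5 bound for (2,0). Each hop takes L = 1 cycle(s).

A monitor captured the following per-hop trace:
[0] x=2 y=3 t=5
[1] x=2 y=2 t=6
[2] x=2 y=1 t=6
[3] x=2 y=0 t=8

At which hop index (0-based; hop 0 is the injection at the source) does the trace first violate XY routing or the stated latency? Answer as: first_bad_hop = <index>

first_bad_hop = 2

[1] (+0,-1) / 1c ⇒ ok
[2] (+0,-1) / 0c ⇒ BAD: Δcyc=0≠L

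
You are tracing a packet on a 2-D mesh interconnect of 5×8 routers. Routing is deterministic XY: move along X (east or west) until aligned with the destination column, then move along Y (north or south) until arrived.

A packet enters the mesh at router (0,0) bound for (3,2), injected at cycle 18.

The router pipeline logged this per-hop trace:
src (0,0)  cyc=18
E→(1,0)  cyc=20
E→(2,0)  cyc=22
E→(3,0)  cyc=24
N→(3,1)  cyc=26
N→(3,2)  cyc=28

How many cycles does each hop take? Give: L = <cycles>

cyc[1] − cyc[0] = 20 − 18 = 2.
One hop costs L cycles, so L = 2.

L = 2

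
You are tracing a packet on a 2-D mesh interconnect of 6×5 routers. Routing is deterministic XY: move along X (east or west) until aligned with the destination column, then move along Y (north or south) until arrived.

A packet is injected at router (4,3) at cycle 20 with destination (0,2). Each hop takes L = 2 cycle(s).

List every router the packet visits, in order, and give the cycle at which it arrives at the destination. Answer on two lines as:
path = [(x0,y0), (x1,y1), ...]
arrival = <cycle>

t=20: at (4,3)
t=22: at (3,3) after W
t=24: at (2,3) after W
t=26: at (1,3) after W
t=28: at (0,3) after W
t=30: at (0,2) after S

path = [(4,3), (3,3), (2,3), (1,3), (0,3), (0,2)]
arrival = 30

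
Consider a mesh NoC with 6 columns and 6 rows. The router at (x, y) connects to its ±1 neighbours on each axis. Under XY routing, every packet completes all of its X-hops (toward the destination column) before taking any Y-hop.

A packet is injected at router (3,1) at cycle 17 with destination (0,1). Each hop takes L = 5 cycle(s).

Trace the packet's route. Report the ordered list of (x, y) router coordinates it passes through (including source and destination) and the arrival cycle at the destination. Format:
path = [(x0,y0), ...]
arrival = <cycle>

path = [(3,1), (2,1), (1,1), (0,1)]
arrival = 32

#0 — 3,1 | c17
#1 — 2,1 | c22 | W
#2 — 1,1 | c27 | W
#3 — 0,1 | c32 | W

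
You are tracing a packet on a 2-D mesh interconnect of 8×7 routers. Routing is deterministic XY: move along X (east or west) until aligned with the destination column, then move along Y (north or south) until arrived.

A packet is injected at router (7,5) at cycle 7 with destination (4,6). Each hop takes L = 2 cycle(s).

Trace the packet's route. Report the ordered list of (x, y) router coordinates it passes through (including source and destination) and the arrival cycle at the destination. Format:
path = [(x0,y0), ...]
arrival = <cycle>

path = [(7,5), (6,5), (5,5), (4,5), (4,6)]
arrival = 15

hop 0: (7,5) @ cyc 7
hop 1: (6,5) @ cyc 9  [W]
hop 2: (5,5) @ cyc 11  [W]
hop 3: (4,5) @ cyc 13  [W]
hop 4: (4,6) @ cyc 15  [N]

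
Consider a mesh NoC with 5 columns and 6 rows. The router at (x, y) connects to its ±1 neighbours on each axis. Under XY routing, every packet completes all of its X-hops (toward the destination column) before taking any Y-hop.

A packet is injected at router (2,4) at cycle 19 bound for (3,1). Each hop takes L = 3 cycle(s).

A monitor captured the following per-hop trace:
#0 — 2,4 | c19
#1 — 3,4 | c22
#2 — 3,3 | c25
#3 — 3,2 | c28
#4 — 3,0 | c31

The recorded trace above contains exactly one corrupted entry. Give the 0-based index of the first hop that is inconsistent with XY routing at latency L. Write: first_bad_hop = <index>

  1: Δx=+1 Δy=+0 Δt=3 [ok]
  2: Δx=+0 Δy=-1 Δt=3 [ok]
  3: Δx=+0 Δy=-1 Δt=3 [ok]
  4: Δx=+0 Δy=-2 Δt=3 [BAD: non-unit step]

first_bad_hop = 4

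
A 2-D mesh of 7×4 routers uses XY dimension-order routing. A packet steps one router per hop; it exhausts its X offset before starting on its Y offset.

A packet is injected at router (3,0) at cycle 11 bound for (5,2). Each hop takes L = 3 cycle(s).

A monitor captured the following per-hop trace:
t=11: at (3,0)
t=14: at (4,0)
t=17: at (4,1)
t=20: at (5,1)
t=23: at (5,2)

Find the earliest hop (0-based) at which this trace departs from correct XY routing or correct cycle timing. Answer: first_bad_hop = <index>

first_bad_hop = 2

check 1→ d=(1,0) cyc+3: ok
check 2→ d=(0,1) cyc+3: BAD: Y-move but x=4≠5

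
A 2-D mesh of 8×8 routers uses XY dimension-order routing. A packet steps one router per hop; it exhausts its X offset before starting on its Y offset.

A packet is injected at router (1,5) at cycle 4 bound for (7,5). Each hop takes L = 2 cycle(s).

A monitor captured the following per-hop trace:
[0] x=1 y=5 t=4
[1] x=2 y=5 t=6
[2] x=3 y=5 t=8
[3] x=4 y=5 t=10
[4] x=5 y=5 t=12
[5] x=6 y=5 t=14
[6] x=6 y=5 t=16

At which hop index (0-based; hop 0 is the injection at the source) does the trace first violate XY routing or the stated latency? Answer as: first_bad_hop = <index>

hop 1: step (+1,+0), +2 cyc — ok
hop 2: step (+1,+0), +2 cyc — ok
hop 3: step (+1,+0), +2 cyc — ok
hop 4: step (+1,+0), +2 cyc — ok
hop 5: step (+1,+0), +2 cyc — ok
hop 6: step (+0,+0), +2 cyc — BAD: non-unit step

first_bad_hop = 6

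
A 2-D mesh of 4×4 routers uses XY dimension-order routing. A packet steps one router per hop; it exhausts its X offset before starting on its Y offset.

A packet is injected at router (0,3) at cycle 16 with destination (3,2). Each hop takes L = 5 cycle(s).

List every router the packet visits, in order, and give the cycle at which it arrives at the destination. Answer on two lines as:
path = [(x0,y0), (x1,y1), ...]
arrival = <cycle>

path = [(0,3), (1,3), (2,3), (3,3), (3,2)]
arrival = 36

  0. router=(0,3) cycle=16 (inject)
  1. router=(1,3) cycle=21 dir=E
  2. router=(2,3) cycle=26 dir=E
  3. router=(3,3) cycle=31 dir=E
  4. router=(3,2) cycle=36 dir=S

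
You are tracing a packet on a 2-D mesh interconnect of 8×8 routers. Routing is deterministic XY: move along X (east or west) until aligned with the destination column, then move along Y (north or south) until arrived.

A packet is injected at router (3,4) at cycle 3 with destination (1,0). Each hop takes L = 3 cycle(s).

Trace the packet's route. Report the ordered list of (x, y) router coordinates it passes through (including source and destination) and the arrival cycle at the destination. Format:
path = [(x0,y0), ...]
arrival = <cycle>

  0. router=(3,4) cycle=3 (inject)
  1. router=(2,4) cycle=6 dir=W
  2. router=(1,4) cycle=9 dir=W
  3. router=(1,3) cycle=12 dir=S
  4. router=(1,2) cycle=15 dir=S
  5. router=(1,1) cycle=18 dir=S
  6. router=(1,0) cycle=21 dir=S

path = [(3,4), (2,4), (1,4), (1,3), (1,2), (1,1), (1,0)]
arrival = 21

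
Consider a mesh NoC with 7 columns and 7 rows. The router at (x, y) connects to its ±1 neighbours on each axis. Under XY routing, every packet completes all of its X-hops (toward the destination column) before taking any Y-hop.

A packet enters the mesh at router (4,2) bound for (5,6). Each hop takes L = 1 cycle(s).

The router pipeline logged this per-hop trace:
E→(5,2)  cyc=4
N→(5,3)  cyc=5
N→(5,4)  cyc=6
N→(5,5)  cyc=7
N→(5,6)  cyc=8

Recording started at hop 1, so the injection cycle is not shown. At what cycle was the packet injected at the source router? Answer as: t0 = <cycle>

The first recorded entry is hop 1 at cycle 4.
Subtract one hop: t0 = 4 − 1 = 3.

t0 = 3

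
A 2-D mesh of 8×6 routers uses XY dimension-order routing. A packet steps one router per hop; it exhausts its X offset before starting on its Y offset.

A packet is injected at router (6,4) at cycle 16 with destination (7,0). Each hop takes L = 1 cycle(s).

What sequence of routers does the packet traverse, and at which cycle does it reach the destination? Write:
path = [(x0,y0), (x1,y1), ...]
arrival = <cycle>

path = [(6,4), (7,4), (7,3), (7,2), (7,1), (7,0)]
arrival = 21

  0. router=(6,4) cycle=16 (inject)
  1. router=(7,4) cycle=17 dir=E
  2. router=(7,3) cycle=18 dir=S
  3. router=(7,2) cycle=19 dir=S
  4. router=(7,1) cycle=20 dir=S
  5. router=(7,0) cycle=21 dir=S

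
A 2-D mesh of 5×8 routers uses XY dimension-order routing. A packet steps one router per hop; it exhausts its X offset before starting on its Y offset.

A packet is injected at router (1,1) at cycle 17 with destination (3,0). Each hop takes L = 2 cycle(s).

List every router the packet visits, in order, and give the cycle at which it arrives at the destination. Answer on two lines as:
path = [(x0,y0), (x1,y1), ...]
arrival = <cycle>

#0 — 1,1 | c17
#1 — 2,1 | c19 | E
#2 — 3,1 | c21 | E
#3 — 3,0 | c23 | S

path = [(1,1), (2,1), (3,1), (3,0)]
arrival = 23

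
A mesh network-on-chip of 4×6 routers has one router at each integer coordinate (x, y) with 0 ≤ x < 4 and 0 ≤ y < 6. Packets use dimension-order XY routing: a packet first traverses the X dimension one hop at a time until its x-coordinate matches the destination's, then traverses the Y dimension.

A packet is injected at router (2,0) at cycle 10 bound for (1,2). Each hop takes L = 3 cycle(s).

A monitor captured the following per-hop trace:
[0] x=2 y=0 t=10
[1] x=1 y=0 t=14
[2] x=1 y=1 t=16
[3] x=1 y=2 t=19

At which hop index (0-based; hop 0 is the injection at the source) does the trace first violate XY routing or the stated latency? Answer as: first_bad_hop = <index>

first_bad_hop = 1

check 1→ d=(-1,0) cyc+4: BAD: Δcyc=4≠L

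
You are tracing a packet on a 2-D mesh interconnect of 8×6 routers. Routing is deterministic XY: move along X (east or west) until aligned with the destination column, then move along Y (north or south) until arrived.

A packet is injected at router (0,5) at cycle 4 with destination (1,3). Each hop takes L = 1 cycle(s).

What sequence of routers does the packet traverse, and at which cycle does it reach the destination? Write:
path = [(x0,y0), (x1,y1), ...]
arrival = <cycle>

t=4: at (0,5)
t=5: at (1,5) after E
t=6: at (1,4) after S
t=7: at (1,3) after S

path = [(0,5), (1,5), (1,4), (1,3)]
arrival = 7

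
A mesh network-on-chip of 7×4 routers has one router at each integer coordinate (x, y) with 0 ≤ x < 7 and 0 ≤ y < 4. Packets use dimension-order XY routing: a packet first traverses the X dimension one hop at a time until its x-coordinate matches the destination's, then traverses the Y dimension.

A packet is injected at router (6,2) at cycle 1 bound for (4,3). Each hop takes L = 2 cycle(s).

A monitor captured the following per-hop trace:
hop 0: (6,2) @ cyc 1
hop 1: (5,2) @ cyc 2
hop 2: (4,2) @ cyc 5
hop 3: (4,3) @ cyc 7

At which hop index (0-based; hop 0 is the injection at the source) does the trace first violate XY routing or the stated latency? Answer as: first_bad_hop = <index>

hop 1: step (-1,+0), +1 cyc — BAD: Δcyc=1≠L

first_bad_hop = 1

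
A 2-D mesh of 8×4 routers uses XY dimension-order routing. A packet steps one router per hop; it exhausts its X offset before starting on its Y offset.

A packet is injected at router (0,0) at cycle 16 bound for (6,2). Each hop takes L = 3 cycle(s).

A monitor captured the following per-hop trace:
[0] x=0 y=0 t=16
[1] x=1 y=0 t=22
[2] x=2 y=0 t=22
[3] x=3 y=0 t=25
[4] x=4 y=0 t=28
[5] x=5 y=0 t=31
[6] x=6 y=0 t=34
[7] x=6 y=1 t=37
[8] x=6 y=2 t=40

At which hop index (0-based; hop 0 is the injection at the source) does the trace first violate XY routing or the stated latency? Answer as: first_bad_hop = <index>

hop 1: step (+1,+0), +6 cyc — BAD: Δcyc=6≠L

first_bad_hop = 1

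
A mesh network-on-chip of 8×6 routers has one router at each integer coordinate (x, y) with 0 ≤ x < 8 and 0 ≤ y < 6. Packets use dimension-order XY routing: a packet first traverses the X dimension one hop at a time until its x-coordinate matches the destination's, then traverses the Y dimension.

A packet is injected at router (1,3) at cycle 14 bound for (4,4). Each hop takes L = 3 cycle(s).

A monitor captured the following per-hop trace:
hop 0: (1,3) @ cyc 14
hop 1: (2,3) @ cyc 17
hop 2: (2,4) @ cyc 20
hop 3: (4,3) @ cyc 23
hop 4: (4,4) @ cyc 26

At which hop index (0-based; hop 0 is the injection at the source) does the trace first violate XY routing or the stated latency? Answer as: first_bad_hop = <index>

[1] (+1,+0) / 3c ⇒ ok
[2] (+0,+1) / 3c ⇒ BAD: Y-move but x=2≠4

first_bad_hop = 2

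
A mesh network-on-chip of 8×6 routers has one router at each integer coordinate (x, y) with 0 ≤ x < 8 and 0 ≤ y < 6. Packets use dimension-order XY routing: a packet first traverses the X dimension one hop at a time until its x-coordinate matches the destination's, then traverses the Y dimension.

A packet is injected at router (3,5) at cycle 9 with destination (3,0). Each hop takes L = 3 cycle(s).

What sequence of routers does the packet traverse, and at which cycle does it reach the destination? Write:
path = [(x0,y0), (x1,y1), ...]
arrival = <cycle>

src (3,5)  cyc=9
S→(3,4)  cyc=12
S→(3,3)  cyc=15
S→(3,2)  cyc=18
S→(3,1)  cyc=21
S→(3,0)  cyc=24

path = [(3,5), (3,4), (3,3), (3,2), (3,1), (3,0)]
arrival = 24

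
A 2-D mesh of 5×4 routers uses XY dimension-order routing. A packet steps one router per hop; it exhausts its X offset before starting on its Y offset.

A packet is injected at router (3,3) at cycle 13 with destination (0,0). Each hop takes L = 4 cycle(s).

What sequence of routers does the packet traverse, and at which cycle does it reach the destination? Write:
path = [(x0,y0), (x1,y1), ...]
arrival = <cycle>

hop 0: (3,3) @ cyc 13
hop 1: (2,3) @ cyc 17  [W]
hop 2: (1,3) @ cyc 21  [W]
hop 3: (0,3) @ cyc 25  [W]
hop 4: (0,2) @ cyc 29  [S]
hop 5: (0,1) @ cyc 33  [S]
hop 6: (0,0) @ cyc 37  [S]

path = [(3,3), (2,3), (1,3), (0,3), (0,2), (0,1), (0,0)]
arrival = 37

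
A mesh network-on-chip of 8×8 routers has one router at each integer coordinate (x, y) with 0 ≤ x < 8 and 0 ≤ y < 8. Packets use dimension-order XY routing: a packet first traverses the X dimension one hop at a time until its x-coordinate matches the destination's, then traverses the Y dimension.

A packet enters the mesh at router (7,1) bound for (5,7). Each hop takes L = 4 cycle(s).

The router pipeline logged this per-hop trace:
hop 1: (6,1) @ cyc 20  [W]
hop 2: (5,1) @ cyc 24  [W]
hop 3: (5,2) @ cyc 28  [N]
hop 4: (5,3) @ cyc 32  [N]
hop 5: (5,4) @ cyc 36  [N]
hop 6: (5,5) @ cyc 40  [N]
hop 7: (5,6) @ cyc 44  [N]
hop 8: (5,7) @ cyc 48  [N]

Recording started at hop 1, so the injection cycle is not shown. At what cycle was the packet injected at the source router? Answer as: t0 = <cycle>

t0 = 16

cyc[1] = 20 and cyc[k] = t0 + k·L for every k.
Therefore t0 = 20 − L = 16.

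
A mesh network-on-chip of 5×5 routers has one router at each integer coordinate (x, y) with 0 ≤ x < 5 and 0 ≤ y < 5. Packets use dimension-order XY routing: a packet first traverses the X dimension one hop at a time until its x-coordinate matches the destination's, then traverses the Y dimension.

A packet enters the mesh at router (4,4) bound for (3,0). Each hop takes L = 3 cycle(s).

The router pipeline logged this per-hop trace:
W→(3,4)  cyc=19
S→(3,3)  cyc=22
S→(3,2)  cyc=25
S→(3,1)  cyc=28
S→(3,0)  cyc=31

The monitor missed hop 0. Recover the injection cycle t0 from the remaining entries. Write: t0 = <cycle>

Hop 1 reached at cycle 19; hop k is at t0 + k·L.
Therefore t0 = 19 − L = 16.

t0 = 16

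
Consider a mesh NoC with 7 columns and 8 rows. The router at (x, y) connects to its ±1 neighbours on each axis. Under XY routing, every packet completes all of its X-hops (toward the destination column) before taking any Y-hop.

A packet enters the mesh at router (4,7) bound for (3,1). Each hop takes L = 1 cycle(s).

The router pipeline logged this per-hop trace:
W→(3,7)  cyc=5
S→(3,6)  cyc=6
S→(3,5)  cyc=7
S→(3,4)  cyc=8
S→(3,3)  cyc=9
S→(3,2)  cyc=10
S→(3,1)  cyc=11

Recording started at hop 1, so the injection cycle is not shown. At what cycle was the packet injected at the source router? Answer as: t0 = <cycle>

The first recorded entry is hop 1 at cycle 5.
Subtract one hop: t0 = 5 − 1 = 4.

t0 = 4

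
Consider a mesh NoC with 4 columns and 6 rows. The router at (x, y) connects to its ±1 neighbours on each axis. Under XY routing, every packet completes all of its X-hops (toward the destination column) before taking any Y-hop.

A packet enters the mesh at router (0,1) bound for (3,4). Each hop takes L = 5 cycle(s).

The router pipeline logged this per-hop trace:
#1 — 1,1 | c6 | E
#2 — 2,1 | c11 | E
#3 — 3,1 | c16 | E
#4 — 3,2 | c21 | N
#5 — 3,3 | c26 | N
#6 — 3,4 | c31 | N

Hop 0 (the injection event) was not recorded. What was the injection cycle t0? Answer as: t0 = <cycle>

t0 = 1

At hop 1 the cycle is 6; in general cyc_k = t0 + kL.
Therefore t0 = 6 − L = 1.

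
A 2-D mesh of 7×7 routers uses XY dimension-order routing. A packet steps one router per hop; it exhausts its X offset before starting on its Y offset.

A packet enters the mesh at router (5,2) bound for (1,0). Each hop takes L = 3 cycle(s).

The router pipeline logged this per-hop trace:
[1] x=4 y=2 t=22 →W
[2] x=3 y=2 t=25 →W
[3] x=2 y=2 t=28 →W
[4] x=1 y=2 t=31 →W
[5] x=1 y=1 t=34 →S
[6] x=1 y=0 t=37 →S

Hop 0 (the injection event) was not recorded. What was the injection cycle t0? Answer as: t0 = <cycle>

t0 = 19

At hop 1 the cycle is 22; in general cyc_k = t0 + kL.
Subtract one hop: t0 = 22 − 3 = 19.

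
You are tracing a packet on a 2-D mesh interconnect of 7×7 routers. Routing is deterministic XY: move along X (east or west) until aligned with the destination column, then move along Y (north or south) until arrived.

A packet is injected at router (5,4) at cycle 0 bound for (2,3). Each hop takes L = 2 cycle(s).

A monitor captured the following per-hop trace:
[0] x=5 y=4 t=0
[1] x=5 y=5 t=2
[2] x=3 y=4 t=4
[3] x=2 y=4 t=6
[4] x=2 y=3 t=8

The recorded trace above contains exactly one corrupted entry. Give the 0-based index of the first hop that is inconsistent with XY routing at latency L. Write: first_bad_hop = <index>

first_bad_hop = 1

hop 1: step (+0,+1), +2 cyc — BAD: Y-move but x=5≠2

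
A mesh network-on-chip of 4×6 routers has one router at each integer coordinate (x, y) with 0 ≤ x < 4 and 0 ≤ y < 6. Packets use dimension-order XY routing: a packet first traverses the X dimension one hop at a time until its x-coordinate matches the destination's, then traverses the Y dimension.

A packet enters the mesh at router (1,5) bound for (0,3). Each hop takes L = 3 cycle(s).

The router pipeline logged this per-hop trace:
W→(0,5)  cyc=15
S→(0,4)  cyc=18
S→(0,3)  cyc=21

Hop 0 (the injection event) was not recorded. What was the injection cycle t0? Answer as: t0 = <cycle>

t0 = 12

Hop 1 reached at cycle 15; hop k is at t0 + k·L.
Therefore t0 = 15 − L = 12.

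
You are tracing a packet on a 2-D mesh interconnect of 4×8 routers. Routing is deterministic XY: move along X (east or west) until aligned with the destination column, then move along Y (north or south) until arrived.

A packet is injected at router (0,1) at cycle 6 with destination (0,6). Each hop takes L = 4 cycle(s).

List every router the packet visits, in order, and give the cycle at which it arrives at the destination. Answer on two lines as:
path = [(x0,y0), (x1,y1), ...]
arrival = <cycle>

path = [(0,1), (0,2), (0,3), (0,4), (0,5), (0,6)]
arrival = 26

hop 0: (0,1) @ cyc 6
hop 1: (0,2) @ cyc 10  [N]
hop 2: (0,3) @ cyc 14  [N]
hop 3: (0,4) @ cyc 18  [N]
hop 4: (0,5) @ cyc 22  [N]
hop 5: (0,6) @ cyc 26  [N]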